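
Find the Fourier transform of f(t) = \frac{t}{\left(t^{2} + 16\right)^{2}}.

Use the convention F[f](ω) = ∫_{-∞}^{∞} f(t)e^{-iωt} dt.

F(ω) = - \frac{i \pi \omega e^{- 4 \left|{\omega}\right|}}{8}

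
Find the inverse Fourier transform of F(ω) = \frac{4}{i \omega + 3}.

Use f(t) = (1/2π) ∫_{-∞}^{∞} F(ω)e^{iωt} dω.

f(t) = 4 e^{- 3 t} u\left(t\right)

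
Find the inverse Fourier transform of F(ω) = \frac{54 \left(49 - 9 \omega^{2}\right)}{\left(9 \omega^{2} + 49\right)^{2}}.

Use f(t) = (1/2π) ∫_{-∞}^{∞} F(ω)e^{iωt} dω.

f(t) = 3 e^{- \frac{7 \left|{t}\right|}{3}} \left|{t}\right|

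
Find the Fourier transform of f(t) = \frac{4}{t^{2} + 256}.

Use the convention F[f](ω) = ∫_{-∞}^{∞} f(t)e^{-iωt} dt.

F(ω) = \frac{\pi e^{- 16 \left|{\omega}\right|}}{4}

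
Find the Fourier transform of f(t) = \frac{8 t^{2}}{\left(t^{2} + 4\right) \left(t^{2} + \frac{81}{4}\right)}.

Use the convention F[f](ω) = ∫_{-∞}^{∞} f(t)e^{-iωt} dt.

F(ω) = - \frac{64 \pi e^{- 2 \left|{\omega}\right|}}{65} + \frac{144 \pi e^{- \frac{9 \left|{\omega}\right|}{2}}}{65}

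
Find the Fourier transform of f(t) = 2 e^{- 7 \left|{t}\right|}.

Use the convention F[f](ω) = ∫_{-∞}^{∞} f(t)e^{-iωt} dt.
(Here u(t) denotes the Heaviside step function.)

F(ω) = \frac{28}{\omega^{2} + 49}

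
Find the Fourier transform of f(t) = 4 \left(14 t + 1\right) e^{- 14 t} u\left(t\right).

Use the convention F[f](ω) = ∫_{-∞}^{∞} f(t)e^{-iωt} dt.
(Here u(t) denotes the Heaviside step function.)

F(ω) = \frac{4 \left(- i \omega - 28\right)}{\omega^{2} - 28 i \omega - 196}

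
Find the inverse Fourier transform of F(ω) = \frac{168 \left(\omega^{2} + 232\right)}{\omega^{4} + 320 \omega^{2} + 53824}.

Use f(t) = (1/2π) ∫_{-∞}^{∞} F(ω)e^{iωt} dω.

f(t) = 6 e^{- 14 \left|{t}\right|} \cos{\left(6 \left|{t}\right| \right)}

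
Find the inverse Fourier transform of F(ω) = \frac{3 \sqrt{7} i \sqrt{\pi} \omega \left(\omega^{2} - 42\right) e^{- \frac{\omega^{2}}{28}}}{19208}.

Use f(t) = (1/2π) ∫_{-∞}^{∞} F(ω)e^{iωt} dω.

f(t) = 3 t^{3} e^{- 7 t^{2}}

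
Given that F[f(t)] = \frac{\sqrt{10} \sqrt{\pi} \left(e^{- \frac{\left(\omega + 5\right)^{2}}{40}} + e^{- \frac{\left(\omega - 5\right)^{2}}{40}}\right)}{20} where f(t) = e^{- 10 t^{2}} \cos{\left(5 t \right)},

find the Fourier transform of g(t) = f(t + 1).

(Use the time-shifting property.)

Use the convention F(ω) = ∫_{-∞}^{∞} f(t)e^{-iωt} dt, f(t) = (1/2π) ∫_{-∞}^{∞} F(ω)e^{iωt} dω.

F[g](ω) = \frac{\sqrt{10} \sqrt{\pi} \left(e^{\frac{\omega}{2}} + 1\right) e^{- \frac{\omega^{2}}{40} - \frac{\omega}{4} + i \omega - \frac{5}{8}}}{20}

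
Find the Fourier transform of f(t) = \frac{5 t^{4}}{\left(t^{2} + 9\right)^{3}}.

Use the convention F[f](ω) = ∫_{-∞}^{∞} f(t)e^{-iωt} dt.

F(ω) = \frac{5 \pi \left(3 \omega^{2} - 5 \left|{\omega}\right| + 1\right) e^{- 3 \left|{\omega}\right|}}{8}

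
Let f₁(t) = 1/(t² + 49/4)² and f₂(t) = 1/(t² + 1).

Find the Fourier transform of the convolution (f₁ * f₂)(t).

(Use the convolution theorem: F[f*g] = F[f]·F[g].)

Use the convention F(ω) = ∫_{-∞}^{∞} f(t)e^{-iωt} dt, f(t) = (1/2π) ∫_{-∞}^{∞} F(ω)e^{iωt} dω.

F[f₁*f₂](ω) = \frac{2 \pi^{2} \left(7 \left|{\omega}\right| + 2\right) e^{- \frac{9 \left|{\omega}\right|}{2}}}{343}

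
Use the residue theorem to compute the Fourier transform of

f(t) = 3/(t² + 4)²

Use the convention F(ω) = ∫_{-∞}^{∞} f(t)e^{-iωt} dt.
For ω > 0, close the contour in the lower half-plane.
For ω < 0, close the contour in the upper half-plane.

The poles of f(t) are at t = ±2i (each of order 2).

Let g(z) = f(z)e^{-iωz}; for large |z| the factor e^{-iωz} decays in the lower half-plane when ω > 0 and in the upper half-plane when ω < 0.

Case ω > 0 (lower half-plane, clockwise contour ⇒ F(ω) = -2πi·ΣRes):
  Res_{z = - 2 i} g(z) = \frac{3 i \left(2 \omega + 1\right) e^{- 2 \omega}}{32} (pole of order 2)
  F(ω) = -2πi·ΣRes = \frac{3 \pi \left(2 \omega + 1\right) e^{- 2 \omega}}{16}

Case ω < 0 (upper half-plane, counterclockwise contour ⇒ F(ω) = +2πi·ΣRes):
  Res_{z = 2 i} g(z) = \frac{3 i \left(2 \omega - 1\right) e^{2 \omega}}{32} (pole of order 2)
  F(ω) = 2πi·ΣRes = \frac{3 \pi \left(1 - 2 \omega\right) e^{2 \omega}}{16}

Both cases combine into a single formula in |ω|:

F(ω) = \frac{3 \pi \left(2 \left|{\omega}\right| + 1\right) e^{- 2 \left|{\omega}\right|}}{16}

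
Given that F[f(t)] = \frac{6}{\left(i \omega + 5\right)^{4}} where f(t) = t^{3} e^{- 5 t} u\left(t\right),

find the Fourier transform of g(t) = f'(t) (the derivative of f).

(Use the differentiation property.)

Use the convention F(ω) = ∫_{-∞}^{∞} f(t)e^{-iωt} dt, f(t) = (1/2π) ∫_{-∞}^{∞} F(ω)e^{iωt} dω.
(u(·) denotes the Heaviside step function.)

F[g](ω) = \frac{6 i \omega}{\left(i \omega + 5\right)^{4}}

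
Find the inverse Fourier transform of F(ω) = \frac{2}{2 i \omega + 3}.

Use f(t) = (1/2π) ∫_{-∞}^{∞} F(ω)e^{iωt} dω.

f(t) = e^{- \frac{3 t}{2}} u\left(t\right)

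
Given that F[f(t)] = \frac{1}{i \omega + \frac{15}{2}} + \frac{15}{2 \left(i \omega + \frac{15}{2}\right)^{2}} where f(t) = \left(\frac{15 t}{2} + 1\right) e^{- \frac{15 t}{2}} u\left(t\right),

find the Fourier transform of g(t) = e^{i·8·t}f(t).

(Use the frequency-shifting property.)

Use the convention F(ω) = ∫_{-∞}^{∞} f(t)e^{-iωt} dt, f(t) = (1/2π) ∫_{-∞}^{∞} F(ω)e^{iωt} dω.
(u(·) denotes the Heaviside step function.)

F[g](ω) = \frac{- 4 i \omega - 60 + 32 i}{4 \omega^{2} + \omega \left(-64 - 60 i\right) + 31 + 480 i}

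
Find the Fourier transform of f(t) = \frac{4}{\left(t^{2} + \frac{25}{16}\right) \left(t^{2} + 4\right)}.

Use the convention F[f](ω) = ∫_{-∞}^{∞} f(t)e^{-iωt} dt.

F(ω) = - \frac{32 \pi e^{- 2 \left|{\omega}\right|}}{39} + \frac{256 \pi e^{- \frac{5 \left|{\omega}\right|}{4}}}{195}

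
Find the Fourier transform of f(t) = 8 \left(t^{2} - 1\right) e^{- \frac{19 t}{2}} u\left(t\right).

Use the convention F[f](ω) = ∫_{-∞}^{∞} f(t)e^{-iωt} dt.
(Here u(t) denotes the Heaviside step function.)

F(ω) = \frac{16 \left(16 i \omega - \left(2 i \omega + 19\right)^{3} + 152\right)}{\left(2 i \omega + 19\right)^{4}}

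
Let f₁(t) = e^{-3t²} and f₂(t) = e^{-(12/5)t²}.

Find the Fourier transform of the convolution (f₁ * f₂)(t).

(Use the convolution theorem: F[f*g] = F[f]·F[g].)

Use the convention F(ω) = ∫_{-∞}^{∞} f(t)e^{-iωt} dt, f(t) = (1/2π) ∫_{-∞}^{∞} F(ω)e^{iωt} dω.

F[f₁*f₂](ω) = \frac{\sqrt{5} \pi e^{- \frac{3 \omega^{2}}{16}}}{6}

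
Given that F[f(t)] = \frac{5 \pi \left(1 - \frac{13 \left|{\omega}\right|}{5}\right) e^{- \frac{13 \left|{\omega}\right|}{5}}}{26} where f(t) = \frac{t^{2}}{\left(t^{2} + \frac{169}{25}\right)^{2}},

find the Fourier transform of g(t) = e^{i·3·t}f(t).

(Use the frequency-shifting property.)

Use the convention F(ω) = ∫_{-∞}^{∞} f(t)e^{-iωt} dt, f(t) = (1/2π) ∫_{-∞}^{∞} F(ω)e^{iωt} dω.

F[g](ω) = \frac{\pi \left(5 - 13 \left|{\omega - 3}\right|\right) e^{- \frac{13 \left|{\omega - 3}\right|}{5}}}{26}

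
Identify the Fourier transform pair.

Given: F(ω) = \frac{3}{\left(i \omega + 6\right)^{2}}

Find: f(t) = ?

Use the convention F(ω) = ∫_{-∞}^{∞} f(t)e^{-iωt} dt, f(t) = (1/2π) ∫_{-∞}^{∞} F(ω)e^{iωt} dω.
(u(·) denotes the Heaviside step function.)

f(t) = 3 t e^{- 6 t} u\left(t\right)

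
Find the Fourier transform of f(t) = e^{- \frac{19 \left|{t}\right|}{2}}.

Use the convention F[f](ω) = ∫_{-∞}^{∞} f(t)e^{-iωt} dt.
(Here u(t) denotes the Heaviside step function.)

F(ω) = \frac{76}{4 \omega^{2} + 361}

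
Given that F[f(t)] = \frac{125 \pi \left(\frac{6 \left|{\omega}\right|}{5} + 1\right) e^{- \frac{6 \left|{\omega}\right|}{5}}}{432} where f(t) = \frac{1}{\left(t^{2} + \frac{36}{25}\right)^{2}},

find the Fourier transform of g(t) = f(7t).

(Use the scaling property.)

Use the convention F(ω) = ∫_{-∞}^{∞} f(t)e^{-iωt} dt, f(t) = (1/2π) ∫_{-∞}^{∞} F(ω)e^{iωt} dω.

F[g](ω) = \frac{25 \pi \left(6 \left|{\omega}\right| + 35\right) e^{- \frac{6 \left|{\omega}\right|}{35}}}{21168}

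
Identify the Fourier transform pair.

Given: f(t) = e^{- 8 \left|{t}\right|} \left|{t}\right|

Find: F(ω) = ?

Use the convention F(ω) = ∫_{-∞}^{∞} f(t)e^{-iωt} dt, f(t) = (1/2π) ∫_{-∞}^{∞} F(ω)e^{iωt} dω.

F(ω) = \frac{2 \left(64 - \omega^{2}\right)}{\left(\omega^{2} + 64\right)^{2}}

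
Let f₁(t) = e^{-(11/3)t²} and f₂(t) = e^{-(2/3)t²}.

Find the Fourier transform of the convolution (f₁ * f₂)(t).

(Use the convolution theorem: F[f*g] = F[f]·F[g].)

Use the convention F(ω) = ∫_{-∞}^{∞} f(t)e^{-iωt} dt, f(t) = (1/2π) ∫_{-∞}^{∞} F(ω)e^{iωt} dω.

F[f₁*f₂](ω) = \frac{3 \sqrt{22} \pi e^{- \frac{39 \omega^{2}}{88}}}{22}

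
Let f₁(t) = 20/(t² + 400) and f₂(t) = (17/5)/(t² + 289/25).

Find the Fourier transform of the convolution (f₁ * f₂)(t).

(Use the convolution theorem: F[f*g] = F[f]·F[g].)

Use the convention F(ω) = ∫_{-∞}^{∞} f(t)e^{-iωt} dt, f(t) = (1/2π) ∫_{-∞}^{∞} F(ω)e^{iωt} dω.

F[f₁*f₂](ω) = \pi^{2} e^{- \frac{117 \left|{\omega}\right|}{5}}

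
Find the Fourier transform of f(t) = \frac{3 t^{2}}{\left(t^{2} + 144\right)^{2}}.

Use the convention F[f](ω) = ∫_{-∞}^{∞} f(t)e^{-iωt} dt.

F(ω) = \frac{\pi \left(1 - 12 \left|{\omega}\right|\right) e^{- 12 \left|{\omega}\right|}}{8}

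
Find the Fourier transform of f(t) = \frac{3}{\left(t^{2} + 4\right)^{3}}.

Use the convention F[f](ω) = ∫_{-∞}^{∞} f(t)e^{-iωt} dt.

F(ω) = \frac{3 \pi \left(4 \omega^{2} + 6 \left|{\omega}\right| + 3\right) e^{- 2 \left|{\omega}\right|}}{256}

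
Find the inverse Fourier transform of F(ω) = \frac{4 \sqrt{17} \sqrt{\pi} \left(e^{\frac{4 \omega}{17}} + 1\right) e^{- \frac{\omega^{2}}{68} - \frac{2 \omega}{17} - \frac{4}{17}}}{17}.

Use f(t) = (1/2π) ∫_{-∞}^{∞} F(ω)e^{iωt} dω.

f(t) = 8 e^{- 17 t^{2}} \cos{\left(4 t \right)}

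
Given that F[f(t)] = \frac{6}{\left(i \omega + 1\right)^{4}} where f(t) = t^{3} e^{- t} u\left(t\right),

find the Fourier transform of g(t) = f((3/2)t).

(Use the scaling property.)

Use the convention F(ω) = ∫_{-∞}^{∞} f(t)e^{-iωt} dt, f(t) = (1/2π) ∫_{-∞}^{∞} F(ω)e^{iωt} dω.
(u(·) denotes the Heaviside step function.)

F[g](ω) = \frac{324}{\left(2 i \omega + 3\right)^{4}}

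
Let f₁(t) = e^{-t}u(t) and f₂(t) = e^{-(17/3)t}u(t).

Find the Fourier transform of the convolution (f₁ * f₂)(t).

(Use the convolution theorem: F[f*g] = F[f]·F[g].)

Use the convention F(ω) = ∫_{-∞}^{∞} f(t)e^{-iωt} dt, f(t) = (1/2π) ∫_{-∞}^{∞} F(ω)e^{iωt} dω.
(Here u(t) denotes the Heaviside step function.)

F[f₁*f₂](ω) = \frac{3}{\left(i \omega + 1\right) \left(3 i \omega + 17\right)}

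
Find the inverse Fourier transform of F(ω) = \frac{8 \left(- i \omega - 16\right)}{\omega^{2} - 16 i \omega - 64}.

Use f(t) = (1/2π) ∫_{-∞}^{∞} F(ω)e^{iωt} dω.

f(t) = 8 \left(8 t + 1\right) e^{- 8 t} u\left(t\right)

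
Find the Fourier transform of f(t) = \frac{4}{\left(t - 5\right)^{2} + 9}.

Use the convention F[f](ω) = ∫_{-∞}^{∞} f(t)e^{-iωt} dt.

F(ω) = \frac{4 \pi e^{- 5 i \omega - 3 \left|{\omega}\right|}}{3}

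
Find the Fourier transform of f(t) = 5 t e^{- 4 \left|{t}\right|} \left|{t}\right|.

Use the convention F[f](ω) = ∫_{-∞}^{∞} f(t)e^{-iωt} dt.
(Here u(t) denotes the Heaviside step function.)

F(ω) = \frac{20 i \omega \left(\omega^{2} - 48\right)}{\left(\omega^{2} + 16\right)^{3}}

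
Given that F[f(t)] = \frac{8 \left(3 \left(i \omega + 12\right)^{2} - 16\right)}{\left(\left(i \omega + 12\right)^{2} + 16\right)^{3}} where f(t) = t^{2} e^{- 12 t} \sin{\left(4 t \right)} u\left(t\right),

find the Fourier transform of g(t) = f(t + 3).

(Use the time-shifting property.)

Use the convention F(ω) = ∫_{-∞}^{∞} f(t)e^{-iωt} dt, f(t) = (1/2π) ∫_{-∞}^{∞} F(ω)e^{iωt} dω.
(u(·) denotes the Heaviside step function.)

F[g](ω) = \frac{\left(24 \left(i \omega + 12\right)^{2} - 128\right) e^{3 i \omega}}{\left(\left(i \omega + 12\right)^{2} + 16\right)^{3}}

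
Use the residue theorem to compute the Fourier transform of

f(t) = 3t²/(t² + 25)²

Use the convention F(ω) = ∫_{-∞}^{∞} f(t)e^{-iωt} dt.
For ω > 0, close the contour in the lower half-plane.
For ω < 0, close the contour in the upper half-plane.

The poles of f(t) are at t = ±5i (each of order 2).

Let g(z) = f(z)e^{-iωz}; for large |z| the factor e^{-iωz} decays in the lower half-plane when ω > 0 and in the upper half-plane when ω < 0.

Case ω > 0 (lower half-plane, clockwise contour ⇒ F(ω) = -2πi·ΣRes):
  Res_{z = - 5 i} g(z) = \frac{3 i \left(1 - 5 \omega\right) e^{- 5 \omega}}{20} (pole of order 2)
  F(ω) = -2πi·ΣRes = \frac{3 \pi \left(1 - 5 \omega\right) e^{- 5 \omega}}{10}

Case ω < 0 (upper half-plane, counterclockwise contour ⇒ F(ω) = +2πi·ΣRes):
  Res_{z = 5 i} g(z) = \frac{3 i \left(- 5 \omega - 1\right) e^{5 \omega}}{20} (pole of order 2)
  F(ω) = 2πi·ΣRes = \frac{3 \pi \left(5 \omega + 1\right) e^{5 \omega}}{10}

Both cases combine into a single formula in |ω|:

F(ω) = \frac{3 \pi \left(1 - 5 \left|{\omega}\right|\right) e^{- 5 \left|{\omega}\right|}}{10}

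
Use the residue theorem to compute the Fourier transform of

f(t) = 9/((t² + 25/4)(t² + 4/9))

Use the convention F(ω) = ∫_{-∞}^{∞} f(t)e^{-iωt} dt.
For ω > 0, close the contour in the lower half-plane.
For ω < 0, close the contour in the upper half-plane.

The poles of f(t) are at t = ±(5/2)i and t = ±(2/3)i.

Let g(z) = f(z)e^{-iωz}; for large |z| the factor e^{-iωz} decays in the lower half-plane when ω > 0 and in the upper half-plane when ω < 0.

Case ω > 0 (lower half-plane, clockwise contour ⇒ F(ω) = -2πi·ΣRes):
  Res_{z = - \frac{5 i}{2}} g(z) = - \frac{324 i e^{- \frac{5 \omega}{2}}}{1045}
  Res_{z = - \frac{2 i}{3}} g(z) = \frac{243 i e^{- \frac{2 \omega}{3}}}{209}
  F(ω) = -2πi·ΣRes = - \frac{648 \pi e^{- \frac{5 \omega}{2}}}{1045} + \frac{486 \pi e^{- \frac{2 \omega}{3}}}{209}

Case ω < 0 (upper half-plane, counterclockwise contour ⇒ F(ω) = +2πi·ΣRes):
  Res_{z = \frac{5 i}{2}} g(z) = \frac{324 i e^{\frac{5 \omega}{2}}}{1045}
  Res_{z = \frac{2 i}{3}} g(z) = - \frac{243 i e^{\frac{2 \omega}{3}}}{209}
  F(ω) = 2πi·ΣRes = \frac{162 \pi \left(15 e^{\frac{2 \omega}{3}} - 4 e^{\frac{5 \omega}{2}}\right)}{1045}

Both cases combine into a single formula in |ω|:

F(ω) = - \frac{648 \pi e^{- \frac{5 \left|{\omega}\right|}{2}}}{1045} + \frac{486 \pi e^{- \frac{2 \left|{\omega}\right|}{3}}}{209}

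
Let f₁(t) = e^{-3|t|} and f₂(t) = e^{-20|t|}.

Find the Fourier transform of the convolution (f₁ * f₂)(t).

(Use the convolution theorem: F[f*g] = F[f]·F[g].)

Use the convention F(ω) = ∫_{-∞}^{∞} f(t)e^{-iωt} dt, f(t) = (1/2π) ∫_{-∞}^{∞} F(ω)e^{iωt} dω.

F[f₁*f₂](ω) = \frac{240}{\left(\omega^{2} + 9\right) \left(\omega^{2} + 400\right)}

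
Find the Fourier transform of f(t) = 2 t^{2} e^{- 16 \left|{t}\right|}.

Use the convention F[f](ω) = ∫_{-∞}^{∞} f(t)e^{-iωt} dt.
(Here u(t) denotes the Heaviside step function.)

F(ω) = \frac{128 \left(256 - 3 \omega^{2}\right)}{\left(\omega^{2} + 256\right)^{3}}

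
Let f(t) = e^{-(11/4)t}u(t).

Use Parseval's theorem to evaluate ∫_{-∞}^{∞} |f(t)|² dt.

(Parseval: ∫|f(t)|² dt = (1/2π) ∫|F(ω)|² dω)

∫|f(t)|² dt = \frac{2}{11}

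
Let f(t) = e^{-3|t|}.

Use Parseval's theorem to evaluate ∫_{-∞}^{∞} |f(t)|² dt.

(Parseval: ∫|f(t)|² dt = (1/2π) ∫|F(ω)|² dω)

∫|f(t)|² dt = \frac{1}{3}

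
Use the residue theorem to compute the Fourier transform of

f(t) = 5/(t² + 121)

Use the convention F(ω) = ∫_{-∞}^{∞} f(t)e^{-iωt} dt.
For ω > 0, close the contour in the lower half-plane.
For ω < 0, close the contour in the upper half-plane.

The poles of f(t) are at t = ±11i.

Let g(z) = f(z)e^{-iωz}; for large |z| the factor e^{-iωz} decays in the lower half-plane when ω > 0 and in the upper half-plane when ω < 0.

Case ω > 0 (lower half-plane, clockwise contour ⇒ F(ω) = -2πi·ΣRes):
  Res_{z = - 11 i} g(z) = \frac{5 i e^{- 11 \omega}}{22}
  F(ω) = -2πi·ΣRes = \frac{5 \pi e^{- 11 \omega}}{11}

Case ω < 0 (upper half-plane, counterclockwise contour ⇒ F(ω) = +2πi·ΣRes):
  Res_{z = 11 i} g(z) = - \frac{5 i e^{11 \omega}}{22}
  F(ω) = 2πi·ΣRes = \frac{5 \pi e^{11 \omega}}{11}

Both cases combine into a single formula in |ω|:

F(ω) = \frac{5 \pi e^{- 11 \left|{\omega}\right|}}{11}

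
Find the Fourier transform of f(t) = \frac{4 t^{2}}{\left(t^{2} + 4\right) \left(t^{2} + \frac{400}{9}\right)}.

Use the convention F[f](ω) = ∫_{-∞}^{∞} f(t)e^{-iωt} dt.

F(ω) = - \frac{18 \pi e^{- 2 \left|{\omega}\right|}}{91} + \frac{60 \pi e^{- \frac{20 \left|{\omega}\right|}{3}}}{91}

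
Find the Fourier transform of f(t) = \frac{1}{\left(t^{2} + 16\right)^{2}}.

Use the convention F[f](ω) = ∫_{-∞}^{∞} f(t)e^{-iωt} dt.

F(ω) = \frac{\pi \left(4 \left|{\omega}\right| + 1\right) e^{- 4 \left|{\omega}\right|}}{128}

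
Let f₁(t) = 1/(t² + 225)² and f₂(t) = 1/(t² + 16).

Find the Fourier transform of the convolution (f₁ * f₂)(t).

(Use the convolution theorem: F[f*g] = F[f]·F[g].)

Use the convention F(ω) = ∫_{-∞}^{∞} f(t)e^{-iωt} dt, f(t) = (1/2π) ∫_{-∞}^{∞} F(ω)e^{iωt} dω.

F[f₁*f₂](ω) = \frac{\pi^{2} \left(15 \left|{\omega}\right| + 1\right) e^{- 19 \left|{\omega}\right|}}{27000}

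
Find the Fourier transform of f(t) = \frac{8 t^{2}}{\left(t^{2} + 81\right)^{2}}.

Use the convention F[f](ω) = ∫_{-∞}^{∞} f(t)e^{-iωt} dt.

F(ω) = \frac{4 \pi \left(1 - 9 \left|{\omega}\right|\right) e^{- 9 \left|{\omega}\right|}}{9}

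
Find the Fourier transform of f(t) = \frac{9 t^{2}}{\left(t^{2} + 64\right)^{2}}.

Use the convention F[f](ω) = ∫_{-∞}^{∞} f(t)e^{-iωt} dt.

F(ω) = \frac{9 \pi \left(1 - 8 \left|{\omega}\right|\right) e^{- 8 \left|{\omega}\right|}}{16}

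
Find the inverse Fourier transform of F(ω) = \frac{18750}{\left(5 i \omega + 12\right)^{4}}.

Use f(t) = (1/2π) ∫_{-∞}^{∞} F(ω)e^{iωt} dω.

f(t) = 5 t^{3} e^{- \frac{12 t}{5}} u\left(t\right)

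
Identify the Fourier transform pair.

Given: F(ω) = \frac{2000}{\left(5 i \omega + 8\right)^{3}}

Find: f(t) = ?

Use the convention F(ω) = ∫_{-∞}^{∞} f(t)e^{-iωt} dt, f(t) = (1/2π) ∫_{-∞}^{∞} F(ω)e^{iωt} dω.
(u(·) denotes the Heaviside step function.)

f(t) = 8 t^{2} e^{- \frac{8 t}{5}} u\left(t\right)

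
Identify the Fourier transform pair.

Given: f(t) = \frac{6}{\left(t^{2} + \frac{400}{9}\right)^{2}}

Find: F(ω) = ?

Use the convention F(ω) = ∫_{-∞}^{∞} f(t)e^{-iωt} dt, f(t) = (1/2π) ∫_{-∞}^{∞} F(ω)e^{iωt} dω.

F(ω) = \frac{27 \pi \left(20 \left|{\omega}\right| + 3\right) e^{- \frac{20 \left|{\omega}\right|}{3}}}{8000}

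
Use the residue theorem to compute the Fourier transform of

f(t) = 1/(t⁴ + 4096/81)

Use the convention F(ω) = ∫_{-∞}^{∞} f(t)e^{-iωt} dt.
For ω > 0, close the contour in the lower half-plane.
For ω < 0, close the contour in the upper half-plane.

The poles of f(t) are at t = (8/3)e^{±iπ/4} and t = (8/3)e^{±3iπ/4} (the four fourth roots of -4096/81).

Let g(z) = f(z)e^{-iωz}; for large |z| the factor e^{-iωz} decays in the lower half-plane when ω > 0 and in the upper half-plane when ω < 0.

Case ω > 0 (lower half-plane, clockwise contour ⇒ F(ω) = -2πi·ΣRes):
  Res_{z = - \frac{4 \sqrt{2}}{3} - \frac{4 \sqrt{2} i}{3}} g(z) = \frac{27 \sqrt{2} i \left(1 - i\right) e^{\frac{4 \sqrt{2} \omega \left(-1 + i\right)}{3}}}{4096}
  Res_{z = \frac{4 \sqrt{2}}{3} - \frac{4 \sqrt{2} i}{3}} g(z) = \frac{27 \sqrt{2} i \left(1 + i\right) e^{- \frac{4 \sqrt{2} \omega \left(1 + i\right)}{3}}}{4096}
  F(ω) = -2πi·ΣRes = \frac{27 \sqrt{2} \pi \left(1 - i\right) \left(e^{\frac{8 \sqrt{2} i \omega}{3}} + i\right) e^{- \frac{4 \sqrt{2} \omega \left(1 + i\right)}{3}}}{2048} = \frac{27 \sqrt{2} \pi \left(\sin{\left(\frac{4 \sqrt{2} \omega}{3} \right)} + \cos{\left(\frac{4 \sqrt{2} \omega}{3} \right)}\right) e^{- \frac{4 \sqrt{2} \omega}{3}}}{1024}

Case ω < 0 (upper half-plane, counterclockwise contour ⇒ F(ω) = +2πi·ΣRes):
  Res_{z = \frac{4 \sqrt{2}}{3} + \frac{4 \sqrt{2} i}{3}} g(z) = \frac{27 \sqrt{2} i \left(-1 + i\right) e^{\frac{4 \sqrt{2} \omega \left(1 - i\right)}{3}}}{4096}
  Res_{z = - \frac{4 \sqrt{2}}{3} + \frac{4 \sqrt{2} i}{3}} g(z) = \frac{27 \sqrt{2} \left(1 - i\right) e^{\frac{4 \sqrt{2} \omega \left(1 + i\right)}{3}}}{4096}
  F(ω) = 2πi·ΣRes = - \frac{27 \sqrt{2} i \pi \left(i \left(1 - i\right) e^{\frac{4 \sqrt{2} \omega \left(1 - i\right)}{3}} - \left(1 - i\right) e^{\frac{4 \sqrt{2} \omega \left(1 + i\right)}{3}}\right)}{2048} = \frac{27 \sqrt{2} \pi \left(- \sin{\left(\frac{4 \sqrt{2} \omega}{3} \right)} + \cos{\left(\frac{4 \sqrt{2} \omega}{3} \right)}\right) e^{\frac{4 \sqrt{2} \omega}{3}}}{1024}

Both cases combine into a single formula in |ω|:

F(ω) = \frac{27 \sqrt{2} \pi \left(\sin{\left(\frac{4 \sqrt{2} \left|{\omega}\right|}{3} \right)} + \cos{\left(\frac{4 \sqrt{2} \left|{\omega}\right|}{3} \right)}\right) e^{- \frac{4 \sqrt{2} \left|{\omega}\right|}{3}}}{1024}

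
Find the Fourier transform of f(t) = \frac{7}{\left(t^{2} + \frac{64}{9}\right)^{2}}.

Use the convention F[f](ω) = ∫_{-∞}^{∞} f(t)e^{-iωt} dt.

F(ω) = \frac{63 \pi \left(8 \left|{\omega}\right| + 3\right) e^{- \frac{8 \left|{\omega}\right|}{3}}}{1024}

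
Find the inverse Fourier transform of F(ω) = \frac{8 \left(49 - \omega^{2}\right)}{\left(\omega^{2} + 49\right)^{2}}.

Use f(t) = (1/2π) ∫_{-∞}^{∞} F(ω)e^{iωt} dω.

f(t) = 4 e^{- 7 \left|{t}\right|} \left|{t}\right|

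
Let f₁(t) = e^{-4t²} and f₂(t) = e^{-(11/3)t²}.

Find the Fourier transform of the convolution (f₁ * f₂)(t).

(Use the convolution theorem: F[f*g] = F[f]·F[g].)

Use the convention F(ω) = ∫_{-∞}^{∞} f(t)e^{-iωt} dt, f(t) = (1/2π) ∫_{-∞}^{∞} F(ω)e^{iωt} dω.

F[f₁*f₂](ω) = \frac{\sqrt{33} \pi e^{- \frac{23 \omega^{2}}{176}}}{22}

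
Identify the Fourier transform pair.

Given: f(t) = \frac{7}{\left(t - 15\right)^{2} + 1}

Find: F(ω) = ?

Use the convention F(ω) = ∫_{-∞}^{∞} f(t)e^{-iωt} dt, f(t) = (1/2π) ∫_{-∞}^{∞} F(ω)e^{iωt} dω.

F(ω) = 7 \pi e^{- 15 i \omega - \left|{\omega}\right|}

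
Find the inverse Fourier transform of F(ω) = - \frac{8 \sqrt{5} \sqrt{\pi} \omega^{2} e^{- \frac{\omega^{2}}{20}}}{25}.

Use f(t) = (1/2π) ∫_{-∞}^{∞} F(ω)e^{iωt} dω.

f(t) = 8 \left(20 t^{2} - 2\right) e^{- 5 t^{2}}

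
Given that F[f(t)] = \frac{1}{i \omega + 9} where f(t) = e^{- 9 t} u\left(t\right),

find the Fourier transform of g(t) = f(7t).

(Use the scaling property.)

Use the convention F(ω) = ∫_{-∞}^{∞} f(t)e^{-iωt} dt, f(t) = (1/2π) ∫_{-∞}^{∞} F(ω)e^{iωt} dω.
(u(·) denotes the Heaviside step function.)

F[g](ω) = \frac{1}{i \omega + 63}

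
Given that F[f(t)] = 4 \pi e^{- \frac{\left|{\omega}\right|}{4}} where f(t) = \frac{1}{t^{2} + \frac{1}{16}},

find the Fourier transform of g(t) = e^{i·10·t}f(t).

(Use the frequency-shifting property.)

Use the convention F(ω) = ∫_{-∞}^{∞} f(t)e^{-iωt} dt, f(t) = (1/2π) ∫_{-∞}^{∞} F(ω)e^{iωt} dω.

F[g](ω) = 4 \pi e^{- \frac{\left|{\omega - 10}\right|}{4}}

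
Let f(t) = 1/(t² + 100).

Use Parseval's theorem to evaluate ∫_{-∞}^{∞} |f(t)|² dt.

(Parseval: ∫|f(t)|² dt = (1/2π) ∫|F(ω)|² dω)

∫|f(t)|² dt = \frac{\pi}{2000}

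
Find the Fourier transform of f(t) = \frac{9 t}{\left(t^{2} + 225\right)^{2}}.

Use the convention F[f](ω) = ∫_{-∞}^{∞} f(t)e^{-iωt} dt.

F(ω) = - \frac{3 i \pi \omega e^{- 15 \left|{\omega}\right|}}{10}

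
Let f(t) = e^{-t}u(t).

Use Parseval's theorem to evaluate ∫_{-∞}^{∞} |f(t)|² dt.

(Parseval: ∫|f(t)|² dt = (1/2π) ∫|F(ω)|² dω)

∫|f(t)|² dt = \frac{1}{2}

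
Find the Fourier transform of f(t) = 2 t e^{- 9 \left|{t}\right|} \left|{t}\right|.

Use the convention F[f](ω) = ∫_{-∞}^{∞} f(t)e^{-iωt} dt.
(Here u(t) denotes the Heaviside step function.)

F(ω) = \frac{8 i \omega \left(\omega^{2} - 243\right)}{\left(\omega^{2} + 81\right)^{3}}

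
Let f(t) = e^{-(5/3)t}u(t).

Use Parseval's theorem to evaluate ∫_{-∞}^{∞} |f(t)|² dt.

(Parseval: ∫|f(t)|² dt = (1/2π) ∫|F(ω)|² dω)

∫|f(t)|² dt = \frac{3}{10}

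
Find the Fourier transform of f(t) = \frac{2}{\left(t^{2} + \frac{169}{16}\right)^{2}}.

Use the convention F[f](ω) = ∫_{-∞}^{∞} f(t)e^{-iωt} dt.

F(ω) = \frac{16 \pi \left(13 \left|{\omega}\right| + 4\right) e^{- \frac{13 \left|{\omega}\right|}{4}}}{2197}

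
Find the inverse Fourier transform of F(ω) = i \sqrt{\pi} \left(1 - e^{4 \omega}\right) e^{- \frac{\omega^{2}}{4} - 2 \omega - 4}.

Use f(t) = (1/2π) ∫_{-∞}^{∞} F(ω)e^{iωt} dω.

f(t) = 2 e^{- t^{2}} \sin{\left(4 t \right)}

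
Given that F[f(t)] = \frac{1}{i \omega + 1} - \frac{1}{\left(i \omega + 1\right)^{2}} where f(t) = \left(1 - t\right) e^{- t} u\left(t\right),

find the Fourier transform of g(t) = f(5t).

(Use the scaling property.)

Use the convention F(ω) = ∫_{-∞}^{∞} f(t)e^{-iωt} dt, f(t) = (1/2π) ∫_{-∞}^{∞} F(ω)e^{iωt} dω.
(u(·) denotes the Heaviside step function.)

F[g](ω) = \frac{i \omega}{- \omega^{2} + 10 i \omega + 25}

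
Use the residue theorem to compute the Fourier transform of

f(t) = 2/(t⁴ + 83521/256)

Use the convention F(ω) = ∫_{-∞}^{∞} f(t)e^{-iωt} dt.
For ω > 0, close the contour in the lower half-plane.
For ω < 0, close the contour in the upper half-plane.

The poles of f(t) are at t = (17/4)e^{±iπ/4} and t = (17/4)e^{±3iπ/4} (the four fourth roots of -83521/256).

Let g(z) = f(z)e^{-iωz}; for large |z| the factor e^{-iωz} decays in the lower half-plane when ω > 0 and in the upper half-plane when ω < 0.

Case ω > 0 (lower half-plane, clockwise contour ⇒ F(ω) = -2πi·ΣRes):
  Res_{z = - \frac{17 \sqrt{2}}{8} - \frac{17 \sqrt{2} i}{8}} g(z) = \frac{16 \sqrt{2} \left(1 + i\right) e^{\frac{17 \sqrt{2} \omega \left(-1 + i\right)}{8}}}{4913}
  Res_{z = \frac{17 \sqrt{2}}{8} - \frac{17 \sqrt{2} i}{8}} g(z) = \frac{16 \sqrt{2} \left(-1 + i\right) e^{- \frac{17 \sqrt{2} \omega \left(1 + i\right)}{8}}}{4913}
  F(ω) = -2πi·ΣRes = \frac{32 \sqrt{2} \pi \left(\left(1 - i\right) e^{\frac{17 \sqrt{2} i \omega}{4}} + 1 + i\right) e^{- \frac{17 \sqrt{2} \omega \left(1 + i\right)}{8}}}{4913} = \frac{128 \pi e^{- \frac{17 \sqrt{2} \omega}{8}} \sin{\left(\frac{17 \sqrt{2} \omega}{8} + \frac{\pi}{4} \right)}}{4913}

Case ω < 0 (upper half-plane, counterclockwise contour ⇒ F(ω) = +2πi·ΣRes):
  Res_{z = \frac{17 \sqrt{2}}{8} + \frac{17 \sqrt{2} i}{8}} g(z) = - \frac{16 \sqrt{2} \left(1 + i\right) e^{\frac{17 \sqrt{2} \omega \left(1 - i\right)}{8}}}{4913}
  Res_{z = - \frac{17 \sqrt{2}}{8} + \frac{17 \sqrt{2} i}{8}} g(z) = \frac{16 \sqrt{2} \left(1 - i\right) e^{\frac{17 \sqrt{2} \omega \left(1 + i\right)}{8}}}{4913}
  F(ω) = 2πi·ΣRes = - \frac{32 \sqrt{2} i \pi \left(\left(1 + i\right) e^{\frac{17 \sqrt{2} \omega \left(1 - i\right)}{8}} - \left(1 - i\right) e^{\frac{17 \sqrt{2} \omega \left(1 + i\right)}{8}}\right)}{4913} = \frac{128 \pi e^{\frac{17 \sqrt{2} \omega}{8}} \cos{\left(\frac{17 \sqrt{2} \omega}{8} + \frac{\pi}{4} \right)}}{4913}

Both cases combine into a single formula in |ω|:

F(ω) = \frac{128 \pi e^{- \frac{17 \sqrt{2} \left|{\omega}\right|}{8}} \sin{\left(\frac{17 \sqrt{2} \left|{\omega}\right|}{8} + \frac{\pi}{4} \right)}}{4913}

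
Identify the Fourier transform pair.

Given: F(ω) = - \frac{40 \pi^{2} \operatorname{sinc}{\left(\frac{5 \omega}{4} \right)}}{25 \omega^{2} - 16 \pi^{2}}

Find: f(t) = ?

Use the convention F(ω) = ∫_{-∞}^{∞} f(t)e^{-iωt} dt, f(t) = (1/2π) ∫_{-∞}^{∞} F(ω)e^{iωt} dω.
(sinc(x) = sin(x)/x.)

f(t) = 2 \left(\begin{cases} \frac{\cos{\left(\frac{4 \pi t}{5} \right)}}{2} + \frac{1}{2} & \text{for}\: \left|{t}\right| < \frac{5}{4} \\0 & \text{otherwise} \end{cases}\right)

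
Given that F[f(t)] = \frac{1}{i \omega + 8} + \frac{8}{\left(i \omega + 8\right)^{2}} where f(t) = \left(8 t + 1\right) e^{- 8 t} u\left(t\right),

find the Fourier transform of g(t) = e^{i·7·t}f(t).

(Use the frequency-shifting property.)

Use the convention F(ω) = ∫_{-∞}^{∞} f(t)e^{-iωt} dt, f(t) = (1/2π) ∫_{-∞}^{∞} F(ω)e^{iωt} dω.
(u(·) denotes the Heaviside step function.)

F[g](ω) = \frac{8 i \left(\omega - 7\right) + \left(i \left(\omega - 7\right) + 8\right)^{2} + 64}{\left(i \left(\omega - 7\right) + 8\right)^{3}}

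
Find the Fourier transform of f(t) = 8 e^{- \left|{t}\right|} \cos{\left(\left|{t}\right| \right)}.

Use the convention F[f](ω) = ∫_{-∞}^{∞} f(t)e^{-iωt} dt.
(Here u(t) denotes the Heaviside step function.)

F(ω) = \frac{16 \left(\omega^{2} + 2\right)}{\omega^{4} + 4}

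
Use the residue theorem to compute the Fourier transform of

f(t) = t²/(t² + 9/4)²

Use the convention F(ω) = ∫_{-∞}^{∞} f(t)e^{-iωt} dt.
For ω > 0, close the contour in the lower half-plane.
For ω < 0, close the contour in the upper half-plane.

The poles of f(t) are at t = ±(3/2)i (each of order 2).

Let g(z) = f(z)e^{-iωz}; for large |z| the factor e^{-iωz} decays in the lower half-plane when ω > 0 and in the upper half-plane when ω < 0.

Case ω > 0 (lower half-plane, clockwise contour ⇒ F(ω) = -2πi·ΣRes):
  Res_{z = - \frac{3 i}{2}} g(z) = \frac{i \left(2 - 3 \omega\right) e^{- \frac{3 \omega}{2}}}{12} (pole of order 2)
  F(ω) = -2πi·ΣRes = \frac{\pi \left(2 - 3 \omega\right) e^{- \frac{3 \omega}{2}}}{6}

Case ω < 0 (upper half-plane, counterclockwise contour ⇒ F(ω) = +2πi·ΣRes):
  Res_{z = \frac{3 i}{2}} g(z) = \frac{i \left(- 3 \omega - 2\right) e^{\frac{3 \omega}{2}}}{12} (pole of order 2)
  F(ω) = 2πi·ΣRes = \frac{\pi \left(3 \omega + 2\right) e^{\frac{3 \omega}{2}}}{6}

Both cases combine into a single formula in |ω|:

F(ω) = \frac{\pi \left(2 - 3 \left|{\omega}\right|\right) e^{- \frac{3 \left|{\omega}\right|}{2}}}{6}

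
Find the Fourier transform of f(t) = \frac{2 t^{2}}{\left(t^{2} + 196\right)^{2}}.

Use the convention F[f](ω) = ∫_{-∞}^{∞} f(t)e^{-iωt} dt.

F(ω) = \frac{\pi \left(1 - 14 \left|{\omega}\right|\right) e^{- 14 \left|{\omega}\right|}}{14}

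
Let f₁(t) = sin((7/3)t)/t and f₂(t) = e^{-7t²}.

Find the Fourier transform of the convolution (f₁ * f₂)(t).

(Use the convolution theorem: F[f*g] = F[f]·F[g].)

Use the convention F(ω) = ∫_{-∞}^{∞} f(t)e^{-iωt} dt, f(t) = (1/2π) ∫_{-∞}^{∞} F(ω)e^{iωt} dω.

F[f₁*f₂](ω) = \begin{cases} \frac{\sqrt{7} \pi^{\frac{3}{2}} e^{- \frac{\omega^{2}}{28}}}{7} & \text{for}\: \omega > - \frac{7}{3} \wedge \omega < \frac{7}{3} \\0 & \text{otherwise} \end{cases}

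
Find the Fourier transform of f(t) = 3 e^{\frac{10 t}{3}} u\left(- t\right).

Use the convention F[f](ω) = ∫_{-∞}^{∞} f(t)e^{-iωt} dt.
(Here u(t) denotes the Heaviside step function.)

F(ω) = - \frac{9}{3 i \omega - 10}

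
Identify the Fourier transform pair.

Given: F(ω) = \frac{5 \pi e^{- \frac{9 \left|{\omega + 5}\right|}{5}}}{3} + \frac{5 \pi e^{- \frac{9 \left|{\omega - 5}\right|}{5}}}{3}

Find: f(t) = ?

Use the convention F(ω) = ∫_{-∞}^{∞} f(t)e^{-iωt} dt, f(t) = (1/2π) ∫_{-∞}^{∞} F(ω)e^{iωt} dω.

f(t) = \frac{6 \cos{\left(5 t \right)}}{t^{2} + \frac{81}{25}}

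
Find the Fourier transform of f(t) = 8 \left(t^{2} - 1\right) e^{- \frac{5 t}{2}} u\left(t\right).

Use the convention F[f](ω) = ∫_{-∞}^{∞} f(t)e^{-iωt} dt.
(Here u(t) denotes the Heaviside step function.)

F(ω) = \frac{16 \left(16 i \omega - \left(2 i \omega + 5\right)^{3} + 40\right)}{\left(2 i \omega + 5\right)^{4}}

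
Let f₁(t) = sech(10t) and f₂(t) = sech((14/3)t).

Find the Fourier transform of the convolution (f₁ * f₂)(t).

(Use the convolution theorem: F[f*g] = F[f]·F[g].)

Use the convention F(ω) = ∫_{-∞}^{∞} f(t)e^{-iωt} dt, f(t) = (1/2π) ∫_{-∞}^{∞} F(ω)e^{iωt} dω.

F[f₁*f₂](ω) = \frac{3 \pi^{2}}{140 \cosh{\left(\frac{\pi \omega}{20} \right)} \cosh{\left(\frac{3 \pi \omega}{28} \right)}}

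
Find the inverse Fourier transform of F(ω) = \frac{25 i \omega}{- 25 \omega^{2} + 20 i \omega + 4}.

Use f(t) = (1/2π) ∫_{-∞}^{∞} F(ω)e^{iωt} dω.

f(t) = \left(1 - \frac{2 t}{5}\right) e^{- \frac{2 t}{5}} u\left(t\right)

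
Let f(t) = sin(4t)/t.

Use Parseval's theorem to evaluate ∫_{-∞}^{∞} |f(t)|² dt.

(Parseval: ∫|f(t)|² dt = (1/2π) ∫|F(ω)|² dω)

∫|f(t)|² dt = 4 \pi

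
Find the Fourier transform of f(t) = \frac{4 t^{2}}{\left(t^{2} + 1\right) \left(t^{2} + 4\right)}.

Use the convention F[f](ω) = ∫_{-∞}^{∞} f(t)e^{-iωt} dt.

F(ω) = \frac{4 \pi \left(2 - e^{\left|{\omega}\right|}\right) e^{- 2 \left|{\omega}\right|}}{3}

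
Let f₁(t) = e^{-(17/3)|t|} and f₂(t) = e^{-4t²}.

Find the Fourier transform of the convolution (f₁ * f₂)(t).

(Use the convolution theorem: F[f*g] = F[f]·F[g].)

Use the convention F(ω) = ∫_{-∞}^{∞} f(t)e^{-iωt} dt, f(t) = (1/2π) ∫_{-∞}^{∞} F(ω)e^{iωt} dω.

F[f₁*f₂](ω) = \frac{51 \sqrt{\pi} e^{- \frac{\omega^{2}}{16}}}{9 \omega^{2} + 289}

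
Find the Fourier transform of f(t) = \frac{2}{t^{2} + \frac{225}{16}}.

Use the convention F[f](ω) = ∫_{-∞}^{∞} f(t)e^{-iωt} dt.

F(ω) = \frac{8 \pi e^{- \frac{15 \left|{\omega}\right|}{4}}}{15}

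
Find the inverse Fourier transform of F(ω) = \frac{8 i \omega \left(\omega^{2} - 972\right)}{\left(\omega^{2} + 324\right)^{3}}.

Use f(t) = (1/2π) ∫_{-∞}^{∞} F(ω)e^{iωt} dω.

f(t) = 2 t e^{- 18 \left|{t}\right|} \left|{t}\right|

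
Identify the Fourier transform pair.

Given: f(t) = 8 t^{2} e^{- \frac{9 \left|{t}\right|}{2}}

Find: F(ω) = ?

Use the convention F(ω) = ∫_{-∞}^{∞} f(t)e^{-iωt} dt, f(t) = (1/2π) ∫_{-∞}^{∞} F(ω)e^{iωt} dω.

F(ω) = \frac{6912 \left(27 - 4 \omega^{2}\right)}{\left(4 \omega^{2} + 81\right)^{3}}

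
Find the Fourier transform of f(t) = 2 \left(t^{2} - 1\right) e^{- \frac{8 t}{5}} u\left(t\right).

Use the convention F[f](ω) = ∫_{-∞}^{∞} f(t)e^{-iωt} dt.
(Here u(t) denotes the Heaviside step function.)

F(ω) = \frac{10 \left(250 i \omega - \left(5 i \omega + 8\right)^{3} + 400\right)}{\left(5 i \omega + 8\right)^{4}}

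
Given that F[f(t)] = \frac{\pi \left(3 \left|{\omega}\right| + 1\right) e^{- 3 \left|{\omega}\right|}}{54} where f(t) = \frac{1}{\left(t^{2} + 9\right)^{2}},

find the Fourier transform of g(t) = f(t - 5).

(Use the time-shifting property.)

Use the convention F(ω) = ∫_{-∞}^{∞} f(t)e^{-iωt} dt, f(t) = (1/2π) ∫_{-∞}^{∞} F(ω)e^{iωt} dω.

F[g](ω) = \frac{\pi \left(3 \left|{\omega}\right| + 1\right) e^{- 5 i \omega - 3 \left|{\omega}\right|}}{54}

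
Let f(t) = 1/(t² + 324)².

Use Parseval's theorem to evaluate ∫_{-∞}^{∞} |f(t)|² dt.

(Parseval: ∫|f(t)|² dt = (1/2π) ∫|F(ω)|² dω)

∫|f(t)|² dt = \frac{5 \pi}{9795520512}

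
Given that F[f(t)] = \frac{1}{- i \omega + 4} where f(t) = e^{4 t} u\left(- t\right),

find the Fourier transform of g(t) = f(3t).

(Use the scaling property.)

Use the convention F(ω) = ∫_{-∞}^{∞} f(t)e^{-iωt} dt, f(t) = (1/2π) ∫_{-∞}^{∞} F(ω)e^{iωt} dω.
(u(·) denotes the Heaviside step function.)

F[g](ω) = \frac{i}{\omega + 12 i}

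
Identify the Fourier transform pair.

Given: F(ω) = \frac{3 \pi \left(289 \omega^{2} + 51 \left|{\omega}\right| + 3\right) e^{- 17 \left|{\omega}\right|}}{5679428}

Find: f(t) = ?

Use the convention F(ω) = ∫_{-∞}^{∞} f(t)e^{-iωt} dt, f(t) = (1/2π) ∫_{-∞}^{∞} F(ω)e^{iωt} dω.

f(t) = \frac{6}{\left(t^{2} + 289\right)^{3}}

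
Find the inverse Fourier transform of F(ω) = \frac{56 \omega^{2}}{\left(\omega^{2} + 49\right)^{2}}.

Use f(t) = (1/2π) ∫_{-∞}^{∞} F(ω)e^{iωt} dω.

f(t) = 2 \left(1 - 7 \left|{t}\right|\right) e^{- 7 \left|{t}\right|}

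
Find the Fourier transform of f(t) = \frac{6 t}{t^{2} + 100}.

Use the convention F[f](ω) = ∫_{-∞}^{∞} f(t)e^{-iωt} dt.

F(ω) = - 6 i \pi e^{- 10 \left|{\omega}\right|} \operatorname{sign}{\left(\omega \right)}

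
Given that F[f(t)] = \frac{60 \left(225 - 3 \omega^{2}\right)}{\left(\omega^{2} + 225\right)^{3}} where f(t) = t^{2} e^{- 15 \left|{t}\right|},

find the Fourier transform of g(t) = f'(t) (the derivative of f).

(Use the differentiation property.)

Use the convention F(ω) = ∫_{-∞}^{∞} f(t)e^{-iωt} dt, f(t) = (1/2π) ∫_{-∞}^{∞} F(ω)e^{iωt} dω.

F[g](ω) = - \frac{180 i \omega \left(\omega^{2} - 75\right)}{\left(\omega^{2} + 225\right)^{3}}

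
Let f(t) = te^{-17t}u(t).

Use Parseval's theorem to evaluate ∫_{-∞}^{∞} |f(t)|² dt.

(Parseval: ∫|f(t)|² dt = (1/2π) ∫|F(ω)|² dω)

∫|f(t)|² dt = \frac{1}{19652}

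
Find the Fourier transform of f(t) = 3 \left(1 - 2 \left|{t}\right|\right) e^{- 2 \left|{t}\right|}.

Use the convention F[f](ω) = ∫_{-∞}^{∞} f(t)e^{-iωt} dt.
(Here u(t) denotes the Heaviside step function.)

F(ω) = \frac{24 \omega^{2}}{\left(\omega^{2} + 4\right)^{2}}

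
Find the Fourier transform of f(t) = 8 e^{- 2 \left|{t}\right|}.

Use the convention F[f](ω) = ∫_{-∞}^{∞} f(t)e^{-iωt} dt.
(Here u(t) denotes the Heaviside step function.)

F(ω) = \frac{32}{\omega^{2} + 4}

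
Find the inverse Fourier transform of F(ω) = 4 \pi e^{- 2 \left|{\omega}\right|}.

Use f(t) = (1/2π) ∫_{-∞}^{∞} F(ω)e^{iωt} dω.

f(t) = \frac{8}{t^{2} + 4}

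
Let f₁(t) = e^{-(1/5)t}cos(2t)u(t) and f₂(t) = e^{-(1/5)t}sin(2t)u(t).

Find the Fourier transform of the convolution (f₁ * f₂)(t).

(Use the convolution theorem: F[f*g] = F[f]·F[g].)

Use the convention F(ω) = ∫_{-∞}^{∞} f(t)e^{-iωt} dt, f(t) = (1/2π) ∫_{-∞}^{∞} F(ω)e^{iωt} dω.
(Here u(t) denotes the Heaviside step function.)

F[f₁*f₂](ω) = \frac{250 \left(5 i \omega + 1\right)}{\left(\left(5 i \omega + 1\right)^{2} + 100\right)^{2}}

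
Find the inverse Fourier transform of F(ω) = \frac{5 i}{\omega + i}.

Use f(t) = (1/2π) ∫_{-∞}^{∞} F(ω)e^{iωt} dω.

f(t) = 5 e^{t} u\left(- t\right)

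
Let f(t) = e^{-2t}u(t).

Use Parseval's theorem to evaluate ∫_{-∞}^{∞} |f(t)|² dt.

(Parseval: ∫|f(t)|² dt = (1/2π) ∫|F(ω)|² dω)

∫|f(t)|² dt = \frac{1}{4}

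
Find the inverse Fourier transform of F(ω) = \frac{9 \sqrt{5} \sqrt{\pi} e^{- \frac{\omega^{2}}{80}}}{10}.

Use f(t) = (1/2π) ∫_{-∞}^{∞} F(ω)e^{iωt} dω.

f(t) = 9 e^{- 20 t^{2}}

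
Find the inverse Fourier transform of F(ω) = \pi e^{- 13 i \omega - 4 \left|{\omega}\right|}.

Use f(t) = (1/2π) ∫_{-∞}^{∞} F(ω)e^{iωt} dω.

f(t) = \frac{4}{\left(t - 13\right)^{2} + 16}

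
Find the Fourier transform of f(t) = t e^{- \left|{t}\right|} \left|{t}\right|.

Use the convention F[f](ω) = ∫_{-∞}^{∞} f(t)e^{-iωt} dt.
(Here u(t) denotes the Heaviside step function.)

F(ω) = \frac{4 i \omega \left(\omega^{2} - 3\right)}{\left(\omega^{2} + 1\right)^{3}}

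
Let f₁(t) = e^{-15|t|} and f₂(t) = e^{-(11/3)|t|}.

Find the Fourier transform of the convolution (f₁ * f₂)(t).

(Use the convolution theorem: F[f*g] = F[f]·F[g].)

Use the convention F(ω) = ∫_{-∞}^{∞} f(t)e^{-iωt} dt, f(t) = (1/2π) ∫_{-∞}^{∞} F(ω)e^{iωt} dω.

F[f₁*f₂](ω) = \frac{1980}{\left(\omega^{2} + 225\right) \left(9 \omega^{2} + 121\right)}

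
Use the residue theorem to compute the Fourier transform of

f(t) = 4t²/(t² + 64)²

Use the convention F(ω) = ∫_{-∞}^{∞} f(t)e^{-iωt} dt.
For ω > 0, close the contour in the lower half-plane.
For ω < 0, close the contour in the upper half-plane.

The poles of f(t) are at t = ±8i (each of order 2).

Let g(z) = f(z)e^{-iωz}; for large |z| the factor e^{-iωz} decays in the lower half-plane when ω > 0 and in the upper half-plane when ω < 0.

Case ω > 0 (lower half-plane, clockwise contour ⇒ F(ω) = -2πi·ΣRes):
  Res_{z = - 8 i} g(z) = i \left(\frac{1}{8} - \omega\right) e^{- 8 \omega} (pole of order 2)
  F(ω) = -2πi·ΣRes = \frac{\pi \left(1 - 8 \omega\right) e^{- 8 \omega}}{4}

Case ω < 0 (upper half-plane, counterclockwise contour ⇒ F(ω) = +2πi·ΣRes):
  Res_{z = 8 i} g(z) = i \left(- \omega - \frac{1}{8}\right) e^{8 \omega} (pole of order 2)
  F(ω) = 2πi·ΣRes = \frac{\pi \left(8 \omega + 1\right) e^{8 \omega}}{4}

Both cases combine into a single formula in |ω|:

F(ω) = \frac{\pi \left(1 - 8 \left|{\omega}\right|\right) e^{- 8 \left|{\omega}\right|}}{4}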